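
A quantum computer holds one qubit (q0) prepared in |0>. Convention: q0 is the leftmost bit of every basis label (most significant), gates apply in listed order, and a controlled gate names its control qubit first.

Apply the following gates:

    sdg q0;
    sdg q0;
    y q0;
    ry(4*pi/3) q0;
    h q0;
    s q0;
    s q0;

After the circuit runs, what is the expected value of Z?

In the final state, Z has expectation sqrt(3)/2.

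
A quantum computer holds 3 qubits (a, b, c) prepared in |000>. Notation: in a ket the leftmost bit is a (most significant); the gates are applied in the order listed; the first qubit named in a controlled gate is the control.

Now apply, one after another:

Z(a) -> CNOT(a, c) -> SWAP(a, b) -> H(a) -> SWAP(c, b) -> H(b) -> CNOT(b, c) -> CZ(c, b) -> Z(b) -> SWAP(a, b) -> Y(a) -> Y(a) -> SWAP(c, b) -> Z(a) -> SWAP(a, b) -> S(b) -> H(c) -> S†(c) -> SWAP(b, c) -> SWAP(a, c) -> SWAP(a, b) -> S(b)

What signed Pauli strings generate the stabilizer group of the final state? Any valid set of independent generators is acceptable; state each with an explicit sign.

The final state is stabilized by the group generated by +IXX, +ZII, +IZZ; other independent generating sets are equally valid.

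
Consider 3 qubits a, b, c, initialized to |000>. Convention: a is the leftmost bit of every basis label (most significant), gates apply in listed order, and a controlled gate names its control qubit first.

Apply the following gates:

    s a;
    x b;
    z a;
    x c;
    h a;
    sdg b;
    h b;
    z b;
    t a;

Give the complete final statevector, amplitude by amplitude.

After the circuit, the state carries amplitude 0 on |000>, -I/2 on |001>, 0 on |010>, -I/2 on |011>, 0 on |100>, -exp(3*I*pi/4)/2 on |101>, 0 on |110>, -exp(3*I*pi/4)/2 on |111>.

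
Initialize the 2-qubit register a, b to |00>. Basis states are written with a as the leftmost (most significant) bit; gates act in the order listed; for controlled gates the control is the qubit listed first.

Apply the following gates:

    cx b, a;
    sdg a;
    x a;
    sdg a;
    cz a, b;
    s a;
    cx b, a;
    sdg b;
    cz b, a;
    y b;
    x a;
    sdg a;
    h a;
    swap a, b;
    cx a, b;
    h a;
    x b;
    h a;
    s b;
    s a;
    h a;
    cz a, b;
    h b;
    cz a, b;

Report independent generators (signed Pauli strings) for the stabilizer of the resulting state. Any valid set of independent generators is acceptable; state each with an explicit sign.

The final state is stabilized by the group generated by +YI, -IY; other independent generating sets are equally valid.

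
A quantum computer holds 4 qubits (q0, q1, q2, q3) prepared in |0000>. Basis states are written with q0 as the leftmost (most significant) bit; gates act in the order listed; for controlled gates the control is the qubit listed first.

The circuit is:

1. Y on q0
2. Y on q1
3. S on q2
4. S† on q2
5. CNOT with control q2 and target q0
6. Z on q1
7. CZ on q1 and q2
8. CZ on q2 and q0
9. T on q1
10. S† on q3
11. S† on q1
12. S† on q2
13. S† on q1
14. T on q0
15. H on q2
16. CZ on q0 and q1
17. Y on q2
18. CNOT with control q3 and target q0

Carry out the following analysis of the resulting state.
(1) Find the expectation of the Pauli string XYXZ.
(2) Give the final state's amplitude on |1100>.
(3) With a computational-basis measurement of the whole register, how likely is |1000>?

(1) The expectation value of XYXZ is 0.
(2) |1100> carries amplitude sqrt(2)/2 in the final state.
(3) Outcome |1000> occurs with probability 0.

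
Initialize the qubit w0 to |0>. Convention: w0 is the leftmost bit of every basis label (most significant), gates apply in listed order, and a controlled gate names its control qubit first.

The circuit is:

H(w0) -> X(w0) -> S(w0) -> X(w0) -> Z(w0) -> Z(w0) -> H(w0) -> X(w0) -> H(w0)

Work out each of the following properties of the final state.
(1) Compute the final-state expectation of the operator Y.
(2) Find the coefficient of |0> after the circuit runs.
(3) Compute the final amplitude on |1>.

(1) The observable Y averages to 1.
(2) The final state's coefficient on |0> equals sqrt(2)*I/2.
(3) |1> carries amplitude -sqrt(2)/2 in the final state.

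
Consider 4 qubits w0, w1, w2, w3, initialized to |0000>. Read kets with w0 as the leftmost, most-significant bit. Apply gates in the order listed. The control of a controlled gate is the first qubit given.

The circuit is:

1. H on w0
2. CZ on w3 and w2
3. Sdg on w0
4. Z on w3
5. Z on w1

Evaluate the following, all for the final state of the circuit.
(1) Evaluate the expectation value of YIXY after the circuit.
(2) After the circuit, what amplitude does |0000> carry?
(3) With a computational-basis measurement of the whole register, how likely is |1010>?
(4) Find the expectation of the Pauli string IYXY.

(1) The observable YIXY averages to 0.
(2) The final state's coefficient on |0000> equals sqrt(2)/2.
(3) The probability of measuring |1010> is 0.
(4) In the final state, IYXY has expectation 0.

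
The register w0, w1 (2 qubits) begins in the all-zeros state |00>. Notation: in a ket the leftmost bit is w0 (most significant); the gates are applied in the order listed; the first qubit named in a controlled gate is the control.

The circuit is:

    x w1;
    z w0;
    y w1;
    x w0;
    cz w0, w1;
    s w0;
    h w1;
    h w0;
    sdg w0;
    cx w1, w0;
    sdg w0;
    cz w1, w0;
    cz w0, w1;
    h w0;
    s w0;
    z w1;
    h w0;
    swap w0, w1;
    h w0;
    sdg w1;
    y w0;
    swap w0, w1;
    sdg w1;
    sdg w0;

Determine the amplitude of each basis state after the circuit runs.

The final amplitudes are 0 on |00>, sqrt(2)/2 on |01>, sqrt(2)*I/2 on |10>, 0 on |11>.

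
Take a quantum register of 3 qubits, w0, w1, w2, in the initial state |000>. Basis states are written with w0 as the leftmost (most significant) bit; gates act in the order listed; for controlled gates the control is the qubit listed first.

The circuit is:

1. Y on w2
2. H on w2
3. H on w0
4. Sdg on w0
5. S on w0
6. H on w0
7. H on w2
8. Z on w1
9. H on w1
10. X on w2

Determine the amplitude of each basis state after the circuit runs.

After the circuit, the state carries amplitude sqrt(2)*I/2 on |000>, sqrt(2)*I/2 on |010>, and 0 on every other basis state. Key observation: steps 2-7 multiply out to the identity, so the circuit reduces to the remaining gates.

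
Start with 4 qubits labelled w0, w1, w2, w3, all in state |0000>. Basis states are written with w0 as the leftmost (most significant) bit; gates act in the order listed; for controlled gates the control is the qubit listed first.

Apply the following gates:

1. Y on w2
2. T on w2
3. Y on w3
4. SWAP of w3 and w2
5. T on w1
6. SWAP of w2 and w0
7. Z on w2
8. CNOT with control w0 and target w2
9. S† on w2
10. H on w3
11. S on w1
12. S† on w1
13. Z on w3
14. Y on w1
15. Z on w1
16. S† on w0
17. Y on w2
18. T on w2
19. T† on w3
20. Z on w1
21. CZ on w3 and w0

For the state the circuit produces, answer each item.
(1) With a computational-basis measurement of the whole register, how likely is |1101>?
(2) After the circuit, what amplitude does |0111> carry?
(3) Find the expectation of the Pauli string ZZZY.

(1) A full measurement returns |1101> with probability 1/2. Key observation: steps 11-12 multiply out to the identity, so the circuit reduces to the remaining gates.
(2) The final state's coefficient on |0111> equals 0.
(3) The expectation value of ZZZY is sqrt(2)/2.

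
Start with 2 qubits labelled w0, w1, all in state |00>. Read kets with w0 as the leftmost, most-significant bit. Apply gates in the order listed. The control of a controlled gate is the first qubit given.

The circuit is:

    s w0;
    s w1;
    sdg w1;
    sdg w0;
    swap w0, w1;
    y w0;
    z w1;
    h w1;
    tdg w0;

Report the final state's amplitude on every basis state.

The final amplitudes are 0 on |00>, 0 on |01>, sqrt(2)*exp(I*pi/4)/2 on |10>, sqrt(2)*exp(I*pi/4)/2 on |11>.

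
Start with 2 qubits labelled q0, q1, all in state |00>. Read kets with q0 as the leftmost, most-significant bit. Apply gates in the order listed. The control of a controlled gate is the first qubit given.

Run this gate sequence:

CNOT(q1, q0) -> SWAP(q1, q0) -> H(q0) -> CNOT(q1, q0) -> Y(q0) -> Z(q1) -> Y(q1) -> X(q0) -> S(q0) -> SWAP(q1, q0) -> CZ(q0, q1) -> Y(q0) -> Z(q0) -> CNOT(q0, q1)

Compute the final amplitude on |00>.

The final state's coefficient on |00> equals sqrt(2)*I/2.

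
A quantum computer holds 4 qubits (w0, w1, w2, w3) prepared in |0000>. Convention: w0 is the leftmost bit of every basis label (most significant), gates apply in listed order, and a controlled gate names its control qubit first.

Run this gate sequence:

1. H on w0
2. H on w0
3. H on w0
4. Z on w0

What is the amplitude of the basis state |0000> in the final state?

|0000> carries amplitude sqrt(2)/2 in the final state.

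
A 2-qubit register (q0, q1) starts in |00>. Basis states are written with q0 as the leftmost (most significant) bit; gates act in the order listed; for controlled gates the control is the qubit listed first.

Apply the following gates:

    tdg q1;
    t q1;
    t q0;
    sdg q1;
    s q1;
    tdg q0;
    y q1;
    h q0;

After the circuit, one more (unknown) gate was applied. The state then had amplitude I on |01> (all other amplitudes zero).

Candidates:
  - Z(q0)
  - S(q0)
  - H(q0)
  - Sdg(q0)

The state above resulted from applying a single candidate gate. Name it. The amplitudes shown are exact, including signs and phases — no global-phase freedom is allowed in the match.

The unique candidate consistent with the amplitudes is H(q0). Key observation: the block from step 3 through step 6 cancels to the identity and can be dropped.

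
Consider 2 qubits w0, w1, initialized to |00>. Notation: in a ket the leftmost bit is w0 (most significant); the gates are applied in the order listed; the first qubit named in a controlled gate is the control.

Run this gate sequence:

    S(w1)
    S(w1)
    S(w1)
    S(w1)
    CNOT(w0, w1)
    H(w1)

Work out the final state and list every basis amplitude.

The resulting statevector has amplitude sqrt(2)/2 on |00>, sqrt(2)/2 on |01>, 0 on |10>, 0 on |11>.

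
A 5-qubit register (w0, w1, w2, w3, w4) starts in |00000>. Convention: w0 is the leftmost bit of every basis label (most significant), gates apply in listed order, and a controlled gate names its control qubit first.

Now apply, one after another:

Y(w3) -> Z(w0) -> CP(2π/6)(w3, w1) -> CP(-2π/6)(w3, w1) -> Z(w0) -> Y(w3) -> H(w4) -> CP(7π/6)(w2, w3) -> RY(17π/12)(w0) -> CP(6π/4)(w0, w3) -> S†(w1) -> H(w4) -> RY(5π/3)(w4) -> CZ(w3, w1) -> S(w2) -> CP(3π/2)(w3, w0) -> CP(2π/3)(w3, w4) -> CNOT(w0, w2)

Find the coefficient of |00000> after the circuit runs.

The amplitude on |00000> is -sqrt(6 - 3*sqrt(2))/8 + 3*sqrt(sqrt(2) + 2)/8. Key observation: steps 1-6 multiply out to the identity, so the circuit reduces to the remaining gates.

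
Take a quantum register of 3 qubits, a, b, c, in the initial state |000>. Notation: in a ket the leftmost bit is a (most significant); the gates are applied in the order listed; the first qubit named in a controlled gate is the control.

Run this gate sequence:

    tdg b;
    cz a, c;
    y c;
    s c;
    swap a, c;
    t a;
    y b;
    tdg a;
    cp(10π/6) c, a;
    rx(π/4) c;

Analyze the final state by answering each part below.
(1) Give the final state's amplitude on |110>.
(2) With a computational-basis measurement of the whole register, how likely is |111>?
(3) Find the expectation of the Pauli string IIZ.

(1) The amplitude on |110> is -I*sqrt(sqrt(2) + 2)/2.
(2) A full measurement returns |111> with probability 1/2 - sqrt(2)/4.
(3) In the final state, IIZ has expectation sqrt(2)/2.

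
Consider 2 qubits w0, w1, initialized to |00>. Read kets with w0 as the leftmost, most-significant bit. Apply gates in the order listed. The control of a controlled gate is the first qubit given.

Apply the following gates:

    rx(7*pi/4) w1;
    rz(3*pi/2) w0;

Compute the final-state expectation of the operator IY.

In the final state, IY has expectation sqrt(2)/2.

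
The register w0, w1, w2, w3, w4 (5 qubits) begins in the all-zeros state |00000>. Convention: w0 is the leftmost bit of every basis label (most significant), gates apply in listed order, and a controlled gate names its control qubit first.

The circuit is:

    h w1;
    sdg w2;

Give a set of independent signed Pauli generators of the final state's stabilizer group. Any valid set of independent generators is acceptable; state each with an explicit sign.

The stabilizer group can be generated by +IXIII, +ZIIII, +IIZII, +IIIZI, +IIIIZ, among other valid generating sets.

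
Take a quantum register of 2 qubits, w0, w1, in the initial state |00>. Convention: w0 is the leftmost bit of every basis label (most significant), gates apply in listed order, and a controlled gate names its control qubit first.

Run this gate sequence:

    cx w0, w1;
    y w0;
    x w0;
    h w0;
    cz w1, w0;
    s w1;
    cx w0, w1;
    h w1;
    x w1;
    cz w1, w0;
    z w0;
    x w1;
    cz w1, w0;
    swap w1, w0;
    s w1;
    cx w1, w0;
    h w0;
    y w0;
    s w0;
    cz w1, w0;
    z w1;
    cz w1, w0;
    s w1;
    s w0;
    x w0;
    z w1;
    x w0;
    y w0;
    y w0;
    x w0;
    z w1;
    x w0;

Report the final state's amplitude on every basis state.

After the circuit, the state carries amplitude 0 on |00>, -sqrt(2)/2 on |01>, sqrt(2)/2 on |10>, 0 on |11>. Key observation: steps 25-32 multiply out to the identity, so the circuit reduces to the remaining gates.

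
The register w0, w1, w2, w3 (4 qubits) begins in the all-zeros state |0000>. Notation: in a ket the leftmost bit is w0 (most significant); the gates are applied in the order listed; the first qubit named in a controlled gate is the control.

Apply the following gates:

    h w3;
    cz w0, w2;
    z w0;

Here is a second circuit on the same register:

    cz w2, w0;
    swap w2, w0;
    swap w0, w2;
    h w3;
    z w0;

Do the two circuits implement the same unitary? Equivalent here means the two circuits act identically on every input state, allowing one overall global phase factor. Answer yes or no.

Yes — the two circuits implement the same unitary up to a global phase.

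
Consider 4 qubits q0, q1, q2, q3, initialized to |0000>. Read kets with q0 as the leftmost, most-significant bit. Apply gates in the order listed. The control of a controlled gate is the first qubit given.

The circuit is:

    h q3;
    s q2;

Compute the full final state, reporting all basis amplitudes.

The resulting statevector has amplitude sqrt(2)/2 on |0000>, sqrt(2)/2 on |0001>, and 0 on every other basis state.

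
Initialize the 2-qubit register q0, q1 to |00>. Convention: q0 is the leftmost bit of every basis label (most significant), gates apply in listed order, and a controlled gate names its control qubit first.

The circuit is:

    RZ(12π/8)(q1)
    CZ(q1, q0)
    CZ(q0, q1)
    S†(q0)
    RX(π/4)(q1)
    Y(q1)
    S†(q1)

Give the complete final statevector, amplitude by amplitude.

After the circuit, the state carries amplitude sqrt(2 - sqrt(2))*exp(I*pi/4)/2 on |00>, -sqrt(sqrt(2) + 2)*exp(I*pi/4)/2 on |01>, 0 on |10>, 0 on |11>.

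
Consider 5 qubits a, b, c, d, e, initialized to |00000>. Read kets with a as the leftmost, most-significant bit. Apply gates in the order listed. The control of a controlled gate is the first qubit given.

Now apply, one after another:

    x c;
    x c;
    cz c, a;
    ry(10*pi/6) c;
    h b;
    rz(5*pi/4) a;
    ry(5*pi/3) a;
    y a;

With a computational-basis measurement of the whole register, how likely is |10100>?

A full measurement returns |10100> with probability 3/32. Key observation: the block from step 1 through step 2 cancels to the identity and can be dropped.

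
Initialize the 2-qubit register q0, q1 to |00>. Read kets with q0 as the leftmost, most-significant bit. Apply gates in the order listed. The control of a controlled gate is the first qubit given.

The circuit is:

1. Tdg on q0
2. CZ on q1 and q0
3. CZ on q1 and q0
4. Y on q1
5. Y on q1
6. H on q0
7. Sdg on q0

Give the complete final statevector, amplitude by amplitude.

After the circuit, the state carries amplitude sqrt(2)/2 on |00>, 0 on |01>, -sqrt(2)*I/2 on |10>, 0 on |11>.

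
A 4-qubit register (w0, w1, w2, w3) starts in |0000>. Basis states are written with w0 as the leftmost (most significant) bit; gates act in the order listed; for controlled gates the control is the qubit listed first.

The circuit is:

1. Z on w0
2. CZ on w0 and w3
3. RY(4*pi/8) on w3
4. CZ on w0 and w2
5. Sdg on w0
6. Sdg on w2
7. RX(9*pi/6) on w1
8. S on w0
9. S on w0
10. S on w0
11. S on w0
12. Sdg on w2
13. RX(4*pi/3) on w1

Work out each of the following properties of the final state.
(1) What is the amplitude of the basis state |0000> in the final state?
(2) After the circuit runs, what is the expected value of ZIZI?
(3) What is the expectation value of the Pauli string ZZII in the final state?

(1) The amplitude on |0000> is 1/4 - sqrt(3)/4.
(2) The observable ZIZI averages to 1.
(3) In the final state, ZZII has expectation -sqrt(3)/2.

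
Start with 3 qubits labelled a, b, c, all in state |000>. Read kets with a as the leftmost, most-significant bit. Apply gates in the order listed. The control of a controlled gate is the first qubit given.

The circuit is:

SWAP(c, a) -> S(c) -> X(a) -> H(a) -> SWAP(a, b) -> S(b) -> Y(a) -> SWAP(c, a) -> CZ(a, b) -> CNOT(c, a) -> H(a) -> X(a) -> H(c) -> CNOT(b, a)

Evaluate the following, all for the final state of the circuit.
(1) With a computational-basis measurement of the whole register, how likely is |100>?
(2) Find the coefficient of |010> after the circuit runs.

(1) Outcome |100> occurs with probability 1/8.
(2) The final state's coefficient on |010> equals sqrt(2)/4.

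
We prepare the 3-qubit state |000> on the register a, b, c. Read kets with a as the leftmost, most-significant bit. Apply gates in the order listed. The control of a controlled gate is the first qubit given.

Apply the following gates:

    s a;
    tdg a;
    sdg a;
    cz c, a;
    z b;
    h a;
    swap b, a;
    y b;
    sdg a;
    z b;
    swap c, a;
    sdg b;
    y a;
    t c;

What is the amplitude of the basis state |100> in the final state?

The amplitude on |100> is sqrt(2)/2.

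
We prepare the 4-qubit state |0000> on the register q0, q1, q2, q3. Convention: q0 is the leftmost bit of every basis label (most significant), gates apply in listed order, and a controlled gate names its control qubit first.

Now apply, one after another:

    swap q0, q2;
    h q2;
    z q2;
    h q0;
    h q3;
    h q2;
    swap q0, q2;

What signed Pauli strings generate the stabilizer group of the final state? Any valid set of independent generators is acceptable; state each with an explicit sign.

The stabilizer group can be generated by +IIXI, +IIIX, -ZIII, +IZII, among other valid generating sets.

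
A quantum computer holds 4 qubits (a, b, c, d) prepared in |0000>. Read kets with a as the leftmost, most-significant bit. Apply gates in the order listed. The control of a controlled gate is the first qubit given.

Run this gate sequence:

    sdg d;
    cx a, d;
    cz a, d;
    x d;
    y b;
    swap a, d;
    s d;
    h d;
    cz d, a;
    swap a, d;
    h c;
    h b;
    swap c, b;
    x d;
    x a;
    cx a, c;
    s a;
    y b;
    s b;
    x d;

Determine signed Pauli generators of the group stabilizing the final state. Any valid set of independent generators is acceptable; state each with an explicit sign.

The final state is stabilized by the group generated by +YIII, -IYII, -IIXI, -IIIZ; other independent generating sets are equally valid.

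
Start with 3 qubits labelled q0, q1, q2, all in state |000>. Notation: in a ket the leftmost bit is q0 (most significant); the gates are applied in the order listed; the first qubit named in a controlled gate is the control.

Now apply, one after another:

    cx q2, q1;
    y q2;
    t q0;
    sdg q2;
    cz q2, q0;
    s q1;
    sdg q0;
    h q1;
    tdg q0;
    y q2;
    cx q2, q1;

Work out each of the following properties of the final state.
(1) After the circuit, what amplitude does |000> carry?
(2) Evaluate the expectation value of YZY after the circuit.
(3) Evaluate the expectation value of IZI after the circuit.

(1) The amplitude on |000> is -sqrt(2)*I/2.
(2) The expectation value of YZY is 0.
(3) In the final state, IZI has expectation 0.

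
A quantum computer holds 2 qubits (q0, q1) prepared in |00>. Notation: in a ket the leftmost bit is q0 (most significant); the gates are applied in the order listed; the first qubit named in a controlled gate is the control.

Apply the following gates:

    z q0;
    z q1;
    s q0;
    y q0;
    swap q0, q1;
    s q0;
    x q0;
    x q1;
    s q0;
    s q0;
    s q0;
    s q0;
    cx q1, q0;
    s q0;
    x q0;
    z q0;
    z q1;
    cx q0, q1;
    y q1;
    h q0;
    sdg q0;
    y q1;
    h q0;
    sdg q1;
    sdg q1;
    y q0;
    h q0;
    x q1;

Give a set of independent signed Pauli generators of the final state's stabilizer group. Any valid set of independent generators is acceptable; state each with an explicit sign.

One valid set of independent stabilizer generators is -YI, -IZ (any independent generating set of the same group is equally correct).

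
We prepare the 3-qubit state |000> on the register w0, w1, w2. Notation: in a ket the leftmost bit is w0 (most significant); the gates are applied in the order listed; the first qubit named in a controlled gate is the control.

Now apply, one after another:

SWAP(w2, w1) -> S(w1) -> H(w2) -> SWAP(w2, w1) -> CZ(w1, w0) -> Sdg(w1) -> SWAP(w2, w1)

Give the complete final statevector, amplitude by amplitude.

The final amplitudes are sqrt(2)/2 on |000>, -sqrt(2)*I/2 on |001>, and 0 on every other basis state.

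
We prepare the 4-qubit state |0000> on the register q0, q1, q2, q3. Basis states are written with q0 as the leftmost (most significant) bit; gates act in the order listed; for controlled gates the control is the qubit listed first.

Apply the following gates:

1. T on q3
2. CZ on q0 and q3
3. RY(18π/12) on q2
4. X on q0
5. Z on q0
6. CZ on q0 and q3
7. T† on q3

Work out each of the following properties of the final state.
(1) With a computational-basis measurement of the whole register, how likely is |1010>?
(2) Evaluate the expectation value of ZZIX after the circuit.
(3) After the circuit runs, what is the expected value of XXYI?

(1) The probability of measuring |1010> is 1/2.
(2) In the final state, ZZIX has expectation 0.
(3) The observable XXYI averages to 0.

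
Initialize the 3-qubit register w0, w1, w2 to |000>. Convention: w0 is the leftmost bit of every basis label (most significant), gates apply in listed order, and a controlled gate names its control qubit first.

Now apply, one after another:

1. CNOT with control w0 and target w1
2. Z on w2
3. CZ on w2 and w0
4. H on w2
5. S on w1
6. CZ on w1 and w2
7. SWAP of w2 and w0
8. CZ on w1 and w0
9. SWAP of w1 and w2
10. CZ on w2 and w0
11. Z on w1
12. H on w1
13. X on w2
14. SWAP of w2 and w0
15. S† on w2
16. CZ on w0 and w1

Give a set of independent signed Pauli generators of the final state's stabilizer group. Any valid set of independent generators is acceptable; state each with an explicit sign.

One valid set of independent stabilizer generators is -IXI, -IIY, -ZII (any independent generating set of the same group is equally correct).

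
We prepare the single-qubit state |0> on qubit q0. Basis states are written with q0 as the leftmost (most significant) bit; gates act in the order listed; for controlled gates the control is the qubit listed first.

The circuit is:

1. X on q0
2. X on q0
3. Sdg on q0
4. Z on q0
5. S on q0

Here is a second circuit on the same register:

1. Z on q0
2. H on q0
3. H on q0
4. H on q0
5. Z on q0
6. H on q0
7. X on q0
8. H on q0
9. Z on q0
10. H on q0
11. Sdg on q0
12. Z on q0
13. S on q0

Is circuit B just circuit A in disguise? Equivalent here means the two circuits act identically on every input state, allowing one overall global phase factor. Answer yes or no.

No — the two circuits implement different unitaries, even allowing a global phase.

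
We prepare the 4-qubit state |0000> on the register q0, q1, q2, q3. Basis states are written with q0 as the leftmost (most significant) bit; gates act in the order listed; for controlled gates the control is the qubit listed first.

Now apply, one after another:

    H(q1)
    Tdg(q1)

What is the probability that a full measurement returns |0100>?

Outcome |0100> occurs with probability 1/2.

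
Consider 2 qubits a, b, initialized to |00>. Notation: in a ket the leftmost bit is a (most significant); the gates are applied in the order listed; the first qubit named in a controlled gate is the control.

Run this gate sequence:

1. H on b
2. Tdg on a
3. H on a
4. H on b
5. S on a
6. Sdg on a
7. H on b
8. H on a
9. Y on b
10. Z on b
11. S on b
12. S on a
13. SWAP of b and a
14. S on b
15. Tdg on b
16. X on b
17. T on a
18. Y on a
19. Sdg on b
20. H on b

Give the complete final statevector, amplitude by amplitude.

The final amplitudes are -exp(I*pi/4)/2 on |00>, exp(I*pi/4)/2 on |01>, -I/2 on |10>, I/2 on |11>. Key observation: gates 3-8 undo each other exactly, leaving only the rest of the circuit to track.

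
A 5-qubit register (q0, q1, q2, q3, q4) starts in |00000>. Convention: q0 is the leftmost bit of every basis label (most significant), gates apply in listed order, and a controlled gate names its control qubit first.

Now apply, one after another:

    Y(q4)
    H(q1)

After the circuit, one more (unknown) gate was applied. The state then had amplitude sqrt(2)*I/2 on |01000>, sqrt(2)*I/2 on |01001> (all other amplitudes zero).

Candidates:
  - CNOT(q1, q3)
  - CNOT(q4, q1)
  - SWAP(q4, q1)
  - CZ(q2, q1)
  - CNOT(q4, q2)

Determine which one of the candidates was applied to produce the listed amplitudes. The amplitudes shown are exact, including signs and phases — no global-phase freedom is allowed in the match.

The unique candidate consistent with the amplitudes is SWAP(q4, q1).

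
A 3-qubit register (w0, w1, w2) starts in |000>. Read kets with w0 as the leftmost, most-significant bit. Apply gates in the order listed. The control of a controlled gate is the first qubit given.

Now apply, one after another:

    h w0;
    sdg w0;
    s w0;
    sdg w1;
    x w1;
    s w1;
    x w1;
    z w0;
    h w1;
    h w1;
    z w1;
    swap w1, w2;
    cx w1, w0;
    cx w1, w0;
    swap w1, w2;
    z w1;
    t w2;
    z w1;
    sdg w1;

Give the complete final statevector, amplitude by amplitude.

The final amplitudes are sqrt(2)*I/2 on |000>, -sqrt(2)*I/2 on |100>, and 0 on every other basis state. Key observation: steps 11-16 multiply out to the identity, so the circuit reduces to the remaining gates.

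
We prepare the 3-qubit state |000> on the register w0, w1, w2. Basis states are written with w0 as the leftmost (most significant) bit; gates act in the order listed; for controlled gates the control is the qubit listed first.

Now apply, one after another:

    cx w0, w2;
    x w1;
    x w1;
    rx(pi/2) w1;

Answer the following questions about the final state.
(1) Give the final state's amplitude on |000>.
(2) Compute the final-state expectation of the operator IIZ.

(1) |000> carries amplitude sqrt(2)/2 in the final state. Key observation: the block from step 2 through step 3 cancels to the identity and can be dropped.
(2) The observable IIZ averages to 1.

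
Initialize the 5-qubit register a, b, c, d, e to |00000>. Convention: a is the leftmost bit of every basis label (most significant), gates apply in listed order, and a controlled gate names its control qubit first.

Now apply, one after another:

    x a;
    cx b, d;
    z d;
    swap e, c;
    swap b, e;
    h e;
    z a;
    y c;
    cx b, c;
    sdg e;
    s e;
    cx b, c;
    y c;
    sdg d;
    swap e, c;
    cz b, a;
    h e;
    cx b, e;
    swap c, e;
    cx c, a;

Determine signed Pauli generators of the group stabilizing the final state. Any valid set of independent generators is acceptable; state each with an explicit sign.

The stabilizer group can be generated by +XIXII, +IIIIX, -ZIZII, +IZIII, +IIIZI, among other valid generating sets.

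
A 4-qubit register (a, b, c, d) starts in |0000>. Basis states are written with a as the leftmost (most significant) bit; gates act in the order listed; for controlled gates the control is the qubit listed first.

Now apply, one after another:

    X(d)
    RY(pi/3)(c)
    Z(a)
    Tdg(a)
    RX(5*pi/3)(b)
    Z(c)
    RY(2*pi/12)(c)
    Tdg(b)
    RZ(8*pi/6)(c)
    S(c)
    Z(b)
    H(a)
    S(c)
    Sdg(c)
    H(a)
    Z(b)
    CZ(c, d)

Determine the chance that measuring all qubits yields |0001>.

Outcome |0001> occurs with probability 3*sqrt(3)/16 + 3/8. Key observation: steps 11-16 multiply out to the identity, so the circuit reduces to the remaining gates.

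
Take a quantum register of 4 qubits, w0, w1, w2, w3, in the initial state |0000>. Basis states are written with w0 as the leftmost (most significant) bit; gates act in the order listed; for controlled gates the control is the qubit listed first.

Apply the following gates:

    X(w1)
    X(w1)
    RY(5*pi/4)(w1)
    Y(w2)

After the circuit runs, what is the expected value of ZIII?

The expectation value of ZIII is 1. Key observation: the block from step 1 through step 2 cancels to the identity and can be dropped.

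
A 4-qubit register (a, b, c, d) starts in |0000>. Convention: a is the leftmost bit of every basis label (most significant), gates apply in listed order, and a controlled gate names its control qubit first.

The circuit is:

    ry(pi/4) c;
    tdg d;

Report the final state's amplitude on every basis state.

The resulting statevector has amplitude sqrt(sqrt(2) + 2)/2 on |0000>, sqrt(2 - sqrt(2))/2 on |0010>, and 0 on every other basis state.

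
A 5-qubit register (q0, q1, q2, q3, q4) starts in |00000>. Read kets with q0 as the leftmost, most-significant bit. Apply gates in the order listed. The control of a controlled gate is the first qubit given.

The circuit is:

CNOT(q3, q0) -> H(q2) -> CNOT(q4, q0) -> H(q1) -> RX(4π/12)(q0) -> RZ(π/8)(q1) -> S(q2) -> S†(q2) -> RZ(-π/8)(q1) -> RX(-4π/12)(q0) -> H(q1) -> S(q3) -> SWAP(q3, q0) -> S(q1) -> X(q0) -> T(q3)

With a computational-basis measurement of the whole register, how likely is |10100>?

Outcome |10100> occurs with probability 1/2. Key observation: gates 4-11 undo each other exactly, leaving only the rest of the circuit to track.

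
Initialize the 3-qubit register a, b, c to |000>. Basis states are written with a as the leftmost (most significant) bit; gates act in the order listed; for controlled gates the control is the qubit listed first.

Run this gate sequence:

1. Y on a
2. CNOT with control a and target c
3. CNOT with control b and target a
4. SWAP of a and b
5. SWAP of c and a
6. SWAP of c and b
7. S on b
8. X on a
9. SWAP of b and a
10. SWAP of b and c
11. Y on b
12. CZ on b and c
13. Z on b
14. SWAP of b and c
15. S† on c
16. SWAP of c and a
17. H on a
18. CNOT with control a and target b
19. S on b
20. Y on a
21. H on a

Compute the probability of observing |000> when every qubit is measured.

The probability of measuring |000> is 1/4.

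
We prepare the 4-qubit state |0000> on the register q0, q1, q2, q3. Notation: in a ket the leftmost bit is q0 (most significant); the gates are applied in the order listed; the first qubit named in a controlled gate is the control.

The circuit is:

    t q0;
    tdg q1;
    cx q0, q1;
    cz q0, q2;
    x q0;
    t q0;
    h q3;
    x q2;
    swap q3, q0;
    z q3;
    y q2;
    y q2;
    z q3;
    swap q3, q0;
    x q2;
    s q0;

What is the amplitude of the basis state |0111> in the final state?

The final state's coefficient on |0111> equals 0. Key observation: the block from step 8 through step 15 cancels to the identity and can be dropped.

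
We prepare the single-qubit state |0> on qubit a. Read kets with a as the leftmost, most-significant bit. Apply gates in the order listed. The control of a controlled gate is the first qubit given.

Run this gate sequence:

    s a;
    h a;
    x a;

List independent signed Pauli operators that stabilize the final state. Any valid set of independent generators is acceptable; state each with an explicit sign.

One valid set of independent stabilizer generators is +X (any independent generating set of the same group is equally correct).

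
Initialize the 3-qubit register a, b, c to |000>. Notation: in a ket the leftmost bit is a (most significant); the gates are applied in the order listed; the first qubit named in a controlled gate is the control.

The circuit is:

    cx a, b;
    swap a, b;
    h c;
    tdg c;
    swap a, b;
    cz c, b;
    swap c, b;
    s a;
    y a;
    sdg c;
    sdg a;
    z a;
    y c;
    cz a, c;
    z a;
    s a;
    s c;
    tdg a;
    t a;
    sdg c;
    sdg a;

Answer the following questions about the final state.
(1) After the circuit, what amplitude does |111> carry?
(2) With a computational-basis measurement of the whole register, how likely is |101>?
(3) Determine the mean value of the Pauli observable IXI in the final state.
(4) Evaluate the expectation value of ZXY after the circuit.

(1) |111> carries amplitude -sqrt(2)*exp(I*pi/4)/2 in the final state. Key observation: gates 16-21 undo each other exactly, leaving only the rest of the circuit to track.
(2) The probability of measuring |101> is 1/2.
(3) The expectation value of IXI is sqrt(2)/2.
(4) In the final state, ZXY has expectation 0.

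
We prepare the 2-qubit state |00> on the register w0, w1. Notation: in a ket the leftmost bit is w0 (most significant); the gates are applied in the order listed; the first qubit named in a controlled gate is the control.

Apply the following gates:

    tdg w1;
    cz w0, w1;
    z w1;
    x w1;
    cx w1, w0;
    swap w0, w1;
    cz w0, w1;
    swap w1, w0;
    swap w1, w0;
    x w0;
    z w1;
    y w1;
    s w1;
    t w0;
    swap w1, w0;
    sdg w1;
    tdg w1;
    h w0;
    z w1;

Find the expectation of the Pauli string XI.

In the final state, XI has expectation 1.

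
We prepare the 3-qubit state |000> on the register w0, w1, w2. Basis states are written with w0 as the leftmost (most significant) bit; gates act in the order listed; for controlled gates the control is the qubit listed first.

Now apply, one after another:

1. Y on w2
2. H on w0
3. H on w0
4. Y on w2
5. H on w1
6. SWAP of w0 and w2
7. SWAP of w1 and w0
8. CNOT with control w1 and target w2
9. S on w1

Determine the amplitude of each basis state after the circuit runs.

After the circuit, the state carries amplitude sqrt(2)/2 on |000>, sqrt(2)/2 on |100>, and 0 on every other basis state. Key observation: gates 1-4 undo each other exactly, leaving only the rest of the circuit to track.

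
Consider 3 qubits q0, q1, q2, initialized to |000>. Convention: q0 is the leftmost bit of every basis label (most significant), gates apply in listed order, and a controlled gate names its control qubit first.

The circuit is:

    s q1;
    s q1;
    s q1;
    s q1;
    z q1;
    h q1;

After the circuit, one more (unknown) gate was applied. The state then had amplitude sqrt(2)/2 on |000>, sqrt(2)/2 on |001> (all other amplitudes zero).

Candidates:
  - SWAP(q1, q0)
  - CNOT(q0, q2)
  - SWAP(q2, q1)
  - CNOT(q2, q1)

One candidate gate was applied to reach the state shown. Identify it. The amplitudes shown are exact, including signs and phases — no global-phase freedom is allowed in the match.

The unique candidate consistent with the amplitudes is SWAP(q2, q1).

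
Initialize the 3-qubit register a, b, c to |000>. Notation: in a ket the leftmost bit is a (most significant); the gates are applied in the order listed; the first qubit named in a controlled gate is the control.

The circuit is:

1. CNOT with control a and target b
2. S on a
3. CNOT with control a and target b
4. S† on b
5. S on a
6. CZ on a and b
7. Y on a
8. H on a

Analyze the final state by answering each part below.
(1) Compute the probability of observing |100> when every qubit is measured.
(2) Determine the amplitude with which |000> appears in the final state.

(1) The probability of measuring |100> is 1/2.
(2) The final state's coefficient on |000> equals sqrt(2)*I/2.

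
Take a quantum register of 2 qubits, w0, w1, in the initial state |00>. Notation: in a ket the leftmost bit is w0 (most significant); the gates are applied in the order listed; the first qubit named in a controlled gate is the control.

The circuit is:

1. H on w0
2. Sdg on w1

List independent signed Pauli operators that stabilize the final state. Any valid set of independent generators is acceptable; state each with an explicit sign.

One valid set of independent stabilizer generators is +XI, +IZ (any independent generating set of the same group is equally correct).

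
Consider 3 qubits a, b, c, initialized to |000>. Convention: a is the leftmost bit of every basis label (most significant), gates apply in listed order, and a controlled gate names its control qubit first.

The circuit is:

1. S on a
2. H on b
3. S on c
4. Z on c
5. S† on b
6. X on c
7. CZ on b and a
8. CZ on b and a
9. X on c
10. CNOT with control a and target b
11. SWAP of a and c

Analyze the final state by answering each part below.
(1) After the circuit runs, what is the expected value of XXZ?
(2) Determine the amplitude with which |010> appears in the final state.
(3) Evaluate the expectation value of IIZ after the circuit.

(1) In the final state, XXZ has expectation 0. Key observation: the block from step 6 through step 9 cancels to the identity and can be dropped.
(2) The amplitude on |010> is -sqrt(2)*I/2.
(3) The expectation value of IIZ is 1.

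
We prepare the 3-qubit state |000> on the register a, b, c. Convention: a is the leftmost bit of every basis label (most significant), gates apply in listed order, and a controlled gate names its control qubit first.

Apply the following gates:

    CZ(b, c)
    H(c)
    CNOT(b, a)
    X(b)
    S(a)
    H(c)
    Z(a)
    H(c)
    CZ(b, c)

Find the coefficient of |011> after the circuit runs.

The final state's coefficient on |011> equals -sqrt(2)/2.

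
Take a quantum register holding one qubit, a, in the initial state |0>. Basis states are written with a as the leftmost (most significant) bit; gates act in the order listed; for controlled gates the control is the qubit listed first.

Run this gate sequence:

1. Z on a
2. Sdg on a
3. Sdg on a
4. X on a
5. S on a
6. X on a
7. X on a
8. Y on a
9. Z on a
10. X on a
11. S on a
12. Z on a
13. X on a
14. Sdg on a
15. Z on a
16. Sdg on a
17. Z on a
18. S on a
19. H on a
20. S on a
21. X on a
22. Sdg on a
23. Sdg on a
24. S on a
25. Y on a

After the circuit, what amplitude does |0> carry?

The final state's coefficient on |0> equals sqrt(2)*I/2.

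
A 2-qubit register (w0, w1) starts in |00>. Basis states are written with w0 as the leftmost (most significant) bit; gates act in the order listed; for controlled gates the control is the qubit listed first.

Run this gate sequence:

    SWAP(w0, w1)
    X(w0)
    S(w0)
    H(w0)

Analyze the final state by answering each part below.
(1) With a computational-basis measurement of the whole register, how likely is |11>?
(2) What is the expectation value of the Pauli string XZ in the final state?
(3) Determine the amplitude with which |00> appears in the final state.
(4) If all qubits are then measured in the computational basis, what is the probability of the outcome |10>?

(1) Outcome |11> occurs with probability 0.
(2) The observable XZ averages to -1.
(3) The amplitude on |00> is sqrt(2)*I/2.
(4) A full measurement returns |10> with probability 1/2.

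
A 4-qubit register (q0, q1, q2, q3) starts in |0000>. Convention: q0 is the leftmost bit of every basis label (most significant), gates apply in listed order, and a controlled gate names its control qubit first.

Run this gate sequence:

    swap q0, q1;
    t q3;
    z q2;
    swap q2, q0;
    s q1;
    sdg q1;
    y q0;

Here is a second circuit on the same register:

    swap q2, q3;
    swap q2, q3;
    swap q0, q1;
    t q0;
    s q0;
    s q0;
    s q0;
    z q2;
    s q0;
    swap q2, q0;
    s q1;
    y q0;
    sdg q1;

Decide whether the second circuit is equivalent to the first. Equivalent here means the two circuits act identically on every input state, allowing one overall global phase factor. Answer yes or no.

No — the two circuits implement different unitaries, even allowing a global phase.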